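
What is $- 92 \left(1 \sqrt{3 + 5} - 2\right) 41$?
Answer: $7544 - 7544 \sqrt{2} \approx -3124.8$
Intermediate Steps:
$- 92 \left(1 \sqrt{3 + 5} - 2\right) 41 = - 92 \left(1 \sqrt{8} - 2\right) 41 = - 92 \left(1 \cdot 2 \sqrt{2} - 2\right) 41 = - 92 \left(2 \sqrt{2} - 2\right) 41 = - 92 \left(-2 + 2 \sqrt{2}\right) 41 = \left(184 - 184 \sqrt{2}\right) 41 = 7544 - 7544 \sqrt{2}$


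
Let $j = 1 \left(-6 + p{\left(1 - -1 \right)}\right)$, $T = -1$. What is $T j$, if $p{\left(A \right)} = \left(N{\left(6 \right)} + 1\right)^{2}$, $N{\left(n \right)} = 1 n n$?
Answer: $-1363$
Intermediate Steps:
$N{\left(n \right)} = n^{2}$ ($N{\left(n \right)} = n n = n^{2}$)
$p{\left(A \right)} = 1369$ ($p{\left(A \right)} = \left(6^{2} + 1\right)^{2} = \left(36 + 1\right)^{2} = 37^{2} = 1369$)
$j = 1363$ ($j = 1 \left(-6 + 1369\right) = 1 \cdot 1363 = 1363$)
$T j = \left(-1\right) 1363 = -1363$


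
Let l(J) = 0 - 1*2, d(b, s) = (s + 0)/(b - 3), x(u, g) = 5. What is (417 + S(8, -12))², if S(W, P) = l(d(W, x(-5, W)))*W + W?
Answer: 167281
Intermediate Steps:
d(b, s) = s/(-3 + b)
l(J) = -2 (l(J) = 0 - 2 = -2)
S(W, P) = -W (S(W, P) = -2*W + W = -W)
(417 + S(8, -12))² = (417 - 1*8)² = (417 - 8)² = 409² = 167281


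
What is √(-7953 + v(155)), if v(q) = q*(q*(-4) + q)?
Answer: 18*I*√247 ≈ 282.89*I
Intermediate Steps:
v(q) = -3*q² (v(q) = q*(-4*q + q) = q*(-3*q) = -3*q²)
√(-7953 + v(155)) = √(-7953 - 3*155²) = √(-7953 - 3*24025) = √(-7953 - 72075) = √(-80028) = 18*I*√247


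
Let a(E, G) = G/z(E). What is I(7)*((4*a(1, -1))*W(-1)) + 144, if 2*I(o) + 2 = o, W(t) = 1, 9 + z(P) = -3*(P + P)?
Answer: 434/3 ≈ 144.67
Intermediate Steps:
z(P) = -9 - 6*P (z(P) = -9 - 3*(P + P) = -9 - 6*P)
I(o) = -1 + o/2
a(E, G) = G/(-9 - 6*E)
I(7)*((4*a(1, -1))*W(-1)) + 144 = (-1 + (½)*7)*((4*(-1*(-1)/(9 + 6*1)))*1) + 144 = (-1 + 7/2)*((4*(-1*(-1)/(9 + 6)))*1) + 144 = 5*((4*(-1*(-1)/15))*1)/2 + 144 = 5*((4*(-1*(-1)*1/15))*1)/2 + 144 = 5*((4*(1/15))*1)/2 + 144 = 5*((4/15)*1)/2 + 144 = (5/2)*(4/15) + 144 = ⅔ + 144 = 434/3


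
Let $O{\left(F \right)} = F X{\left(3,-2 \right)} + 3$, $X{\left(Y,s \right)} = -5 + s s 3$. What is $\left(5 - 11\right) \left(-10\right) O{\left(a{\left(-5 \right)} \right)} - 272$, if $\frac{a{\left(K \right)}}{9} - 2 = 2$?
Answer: $15028$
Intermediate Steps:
$a{\left(K \right)} = 36$ ($a{\left(K \right)} = 18 + 9 \cdot 2 = 18 + 18 = 36$)
$X{\left(Y,s \right)} = -5 + 3 s^{2}$ ($X{\left(Y,s \right)} = -5 + s^{2} \cdot 3 = -5 + 3 s^{2}$)
$O{\left(F \right)} = 3 + 7 F$ ($O{\left(F \right)} = F \left(-5 + 3 \left(-2\right)^{2}\right) + 3 = F \left(-5 + 3 \cdot 4\right) + 3 = F \left(-5 + 12\right) + 3 = F 7 + 3 = 7 F + 3 = 3 + 7 F$)
$\left(5 - 11\right) \left(-10\right) O{\left(a{\left(-5 \right)} \right)} - 272 = \left(5 - 11\right) \left(-10\right) \left(3 + 7 \cdot 36\right) - 272 = \left(-6\right) \left(-10\right) \left(3 + 252\right) - 272 = 60 \cdot 255 - 272 = 15300 - 272 = 15028$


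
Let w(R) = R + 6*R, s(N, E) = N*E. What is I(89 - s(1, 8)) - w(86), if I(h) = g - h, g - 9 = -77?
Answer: -751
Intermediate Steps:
g = -68 (g = 9 - 77 = -68)
s(N, E) = E*N
w(R) = 7*R
I(h) = -68 - h
I(89 - s(1, 8)) - w(86) = (-68 - (89 - 8)) - 7*86 = (-68 - (89 - 1*8)) - 1*602 = (-68 - (89 - 8)) - 602 = (-68 - 1*81) - 602 = (-68 - 81) - 602 = -149 - 602 = -751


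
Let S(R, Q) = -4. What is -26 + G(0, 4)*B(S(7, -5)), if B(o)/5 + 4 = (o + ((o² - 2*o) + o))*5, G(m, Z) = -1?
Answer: -406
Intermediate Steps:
B(o) = -20 + 25*o² (B(o) = -20 + 5*((o + ((o² - 2*o) + o))*5) = -20 + 5*((o + (o² - o))*5) = -20 + 5*(o²*5) = -20 + 5*(5*o²) = -20 + 25*o²)
-26 + G(0, 4)*B(S(7, -5)) = -26 - (-20 + 25*(-4)²) = -26 - (-20 + 25*16) = -26 - (-20 + 400) = -26 - 1*380 = -26 - 380 = -406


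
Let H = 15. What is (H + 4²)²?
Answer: 961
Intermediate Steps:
(H + 4²)² = (15 + 4²)² = (15 + 16)² = 31² = 961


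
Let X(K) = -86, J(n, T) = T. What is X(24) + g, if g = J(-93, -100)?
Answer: -186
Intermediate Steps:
g = -100
X(24) + g = -86 - 100 = -186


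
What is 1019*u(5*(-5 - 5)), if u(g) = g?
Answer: -50950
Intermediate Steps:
1019*u(5*(-5 - 5)) = 1019*(5*(-5 - 5)) = 1019*(5*(-10)) = 1019*(-50) = -50950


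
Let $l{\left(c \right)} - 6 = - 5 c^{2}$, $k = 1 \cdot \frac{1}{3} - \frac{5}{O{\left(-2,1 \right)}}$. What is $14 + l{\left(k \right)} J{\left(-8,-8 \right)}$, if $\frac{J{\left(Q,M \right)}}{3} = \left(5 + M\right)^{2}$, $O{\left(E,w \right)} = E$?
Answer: $- \frac{3631}{4} \approx -907.75$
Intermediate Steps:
$k = \frac{17}{6}$ ($k = 1 \cdot \frac{1}{3} - \frac{5}{-2} = 1 \cdot \frac{1}{3} - - \frac{5}{2} = \frac{1}{3} + \frac{5}{2} = \frac{17}{6} \approx 2.8333$)
$l{\left(c \right)} = 6 - 5 c^{2}$
$J{\left(Q,M \right)} = 3 \left(5 + M\right)^{2}$
$14 + l{\left(k \right)} J{\left(-8,-8 \right)} = 14 + \left(6 - 5 \left(\frac{17}{6}\right)^{2}\right) 3 \left(5 - 8\right)^{2} = 14 + \left(6 - \frac{1445}{36}\right) 3 \left(-3\right)^{2} = 14 + \left(6 - \frac{1445}{36}\right) 3 \cdot 9 = 14 - \frac{3687}{4} = - \frac{3631}{4}$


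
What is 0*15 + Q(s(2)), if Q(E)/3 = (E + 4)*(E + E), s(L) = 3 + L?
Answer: 270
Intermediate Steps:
Q(E) = 6*E*(4 + E) (Q(E) = 3*((E + 4)*(E + E)) = 3*((4 + E)*(2*E)) = 3*(2*E*(4 + E)) = 6*E*(4 + E))
0*15 + Q(s(2)) = 0*15 + 6*(3 + 2)*(4 + (3 + 2)) = 0 + 6*5*(4 + 5) = 0 + 6*5*9 = 0 + 270 = 270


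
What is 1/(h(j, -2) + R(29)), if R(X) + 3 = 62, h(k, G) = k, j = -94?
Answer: -1/35 ≈ -0.028571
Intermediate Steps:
R(X) = 59 (R(X) = -3 + 62 = 59)
1/(h(j, -2) + R(29)) = 1/(-94 + 59) = 1/(-35) = -1/35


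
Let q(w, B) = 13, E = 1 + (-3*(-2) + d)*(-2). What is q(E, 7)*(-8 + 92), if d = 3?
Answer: 1092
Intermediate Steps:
E = -17 (E = 1 + (-3*(-2) + 3)*(-2) = 1 + (6 + 3)*(-2) = 1 + 9*(-2) = 1 - 18 = -17)
q(E, 7)*(-8 + 92) = 13*(-8 + 92) = 13*84 = 1092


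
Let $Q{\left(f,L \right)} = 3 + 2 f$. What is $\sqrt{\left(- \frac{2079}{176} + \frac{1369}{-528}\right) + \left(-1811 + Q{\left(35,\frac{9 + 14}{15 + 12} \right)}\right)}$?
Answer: $\frac{i \sqrt{30533910}}{132} \approx 41.862 i$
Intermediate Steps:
$\sqrt{\left(- \frac{2079}{176} + \frac{1369}{-528}\right) + \left(-1811 + Q{\left(35,\frac{9 + 14}{15 + 12} \right)}\right)} = \sqrt{\left(- \frac{2079}{176} + \frac{1369}{-528}\right) + \left(-1811 + \left(3 + 2 \cdot 35\right)\right)} = \sqrt{\left(\left(-2079\right) \frac{1}{176} + 1369 \left(- \frac{1}{528}\right)\right) + \left(-1811 + \left(3 + 70\right)\right)} = \sqrt{\left(- \frac{189}{16} - \frac{1369}{528}\right) + \left(-1811 + 73\right)} = \sqrt{- \frac{3803}{264} - 1738} = \sqrt{- \frac{462635}{264}} = \frac{i \sqrt{30533910}}{132}$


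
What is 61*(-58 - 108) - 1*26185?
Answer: -36311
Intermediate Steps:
61*(-58 - 108) - 1*26185 = 61*(-166) - 26185 = -10126 - 26185 = -36311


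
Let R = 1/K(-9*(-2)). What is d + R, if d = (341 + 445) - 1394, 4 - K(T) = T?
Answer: -8513/14 ≈ -608.07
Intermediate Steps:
K(T) = 4 - T
R = -1/14 (R = 1/(4 - (-9)*(-2)) = 1/(4 - 1*18) = 1/(4 - 18) = 1/(-14) = -1/14 ≈ -0.071429)
d = -608 (d = 786 - 1394 = -608)
d + R = -608 - 1/14 = -8513/14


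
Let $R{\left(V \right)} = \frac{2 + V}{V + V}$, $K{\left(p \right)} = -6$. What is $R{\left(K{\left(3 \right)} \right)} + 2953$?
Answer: $\frac{8860}{3} \approx 2953.3$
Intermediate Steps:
$R{\left(V \right)} = \frac{2 + V}{2 V}$
$R{\left(K{\left(3 \right)} \right)} + 2953 = \frac{2 - 6}{2 \left(-6\right)} + 2953 = \frac{1}{2} \left(- \frac{1}{6}\right) \left(-4\right) + 2953 = \frac{1}{3} + 2953 = \frac{8860}{3}$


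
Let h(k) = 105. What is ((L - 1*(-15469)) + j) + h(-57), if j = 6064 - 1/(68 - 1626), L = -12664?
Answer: 13981493/1558 ≈ 8974.0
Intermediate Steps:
j = 9447713/1558 (j = 6064 - 1/(-1558) = 6064 - 1*(-1/1558) = 6064 + 1/1558 = 9447713/1558 ≈ 6064.0)
((L - 1*(-15469)) + j) + h(-57) = ((-12664 - 1*(-15469)) + 9447713/1558) + 105 = ((-12664 + 15469) + 9447713/1558) + 105 = (2805 + 9447713/1558) + 105 = 13817903/1558 + 105 = 13981493/1558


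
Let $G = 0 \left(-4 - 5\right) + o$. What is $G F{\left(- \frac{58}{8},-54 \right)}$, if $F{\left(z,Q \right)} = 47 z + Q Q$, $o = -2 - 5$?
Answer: $- \frac{72107}{4} \approx -18027.0$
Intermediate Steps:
$o = -7$
$F{\left(z,Q \right)} = Q^{2} + 47 z$ ($F{\left(z,Q \right)} = 47 z + Q^{2} = Q^{2} + 47 z$)
$G = -7$ ($G = 0 \left(-4 - 5\right) - 7 = 0 \left(-9\right) - 7 = 0 - 7 = -7$)
$G F{\left(- \frac{58}{8},-54 \right)} = - 7 \left(\left(-54\right)^{2} + 47 \left(- \frac{58}{8}\right)\right) = - 7 \left(2916 + 47 \left(\left(-58\right) \frac{1}{8}\right)\right) = - 7 \left(2916 + 47 \left(- \frac{29}{4}\right)\right) = - 7 \left(2916 - \frac{1363}{4}\right) = \left(-7\right) \frac{10301}{4} = - \frac{72107}{4}$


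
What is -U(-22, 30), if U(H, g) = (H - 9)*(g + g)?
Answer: 1860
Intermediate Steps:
U(H, g) = 2*g*(-9 + H) (U(H, g) = (-9 + H)*(2*g) = 2*g*(-9 + H))
-U(-22, 30) = -2*30*(-9 - 22) = -2*30*(-31) = -1*(-1860) = 1860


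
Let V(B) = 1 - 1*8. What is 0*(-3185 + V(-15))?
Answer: 0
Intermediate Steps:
V(B) = -7 (V(B) = 1 - 8 = -7)
0*(-3185 + V(-15)) = 0*(-3185 - 7) = 0*(-3192) = 0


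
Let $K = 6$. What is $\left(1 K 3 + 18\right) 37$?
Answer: $1332$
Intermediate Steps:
$\left(1 K 3 + 18\right) 37 = \left(1 \cdot 6 \cdot 3 + 18\right) 37 = \left(6 \cdot 3 + 18\right) 37 = \left(18 + 18\right) 37 = 36 \cdot 37 = 1332$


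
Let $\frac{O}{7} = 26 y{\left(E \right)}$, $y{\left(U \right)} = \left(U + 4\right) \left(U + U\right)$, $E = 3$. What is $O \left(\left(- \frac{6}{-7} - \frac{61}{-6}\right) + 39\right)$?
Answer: $382382$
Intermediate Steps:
$y{\left(U \right)} = 2 U \left(4 + U\right)$ ($y{\left(U \right)} = \left(4 + U\right) 2 U = 2 U \left(4 + U\right)$)
$O = 7644$ ($O = 7 \cdot 26 \cdot 2 \cdot 3 \left(4 + 3\right) = 7 \cdot 26 \cdot 2 \cdot 3 \cdot 7 = 7 \cdot 26 \cdot 42 = 7 \cdot 1092 = 7644$)
$O \left(\left(- \frac{6}{-7} - \frac{61}{-6}\right) + 39\right) = 7644 \left(\left(- \frac{6}{-7} - \frac{61}{-6}\right) + 39\right) = 7644 \left(\left(\left(-6\right) \left(- \frac{1}{7}\right) - - \frac{61}{6}\right) + 39\right) = 7644 \left(\left(\frac{6}{7} + \frac{61}{6}\right) + 39\right) = 7644 \left(\frac{463}{42} + 39\right) = 7644 \cdot \frac{2101}{42} = 382382$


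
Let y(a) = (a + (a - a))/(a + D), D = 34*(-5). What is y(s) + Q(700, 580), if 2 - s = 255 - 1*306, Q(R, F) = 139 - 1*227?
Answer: -10349/117 ≈ -88.453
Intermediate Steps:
D = -170
Q(R, F) = -88 (Q(R, F) = 139 - 227 = -88)
s = 53 (s = 2 - (255 - 1*306) = 2 - (255 - 306) = 2 - 1*(-51) = 2 + 51 = 53)
y(a) = a/(-170 + a) (y(a) = (a + (a - a))/(a - 170) = (a + 0)/(-170 + a) = a/(-170 + a))
y(s) + Q(700, 580) = 53/(-170 + 53) - 88 = 53/(-117) - 88 = 53*(-1/117) - 88 = -53/117 - 88 = -10349/117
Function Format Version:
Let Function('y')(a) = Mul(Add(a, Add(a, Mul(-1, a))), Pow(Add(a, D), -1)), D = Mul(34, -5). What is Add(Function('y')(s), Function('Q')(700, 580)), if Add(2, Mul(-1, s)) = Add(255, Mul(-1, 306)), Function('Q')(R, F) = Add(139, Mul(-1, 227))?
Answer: Rational(-10349, 117) ≈ -88.453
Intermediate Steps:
D = -170
Function('Q')(R, F) = -88 (Function('Q')(R, F) = Add(139, -227) = -88)
s = 53 (s = Add(2, Mul(-1, Add(255, Mul(-1, 306)))) = Add(2, Mul(-1, Add(255, -306))) = Add(2, Mul(-1, -51)) = Add(2, 51) = 53)
Function('y')(a) = Mul(a, Pow(Add(-170, a), -1)) (Function('y')(a) = Mul(Add(a, Add(a, Mul(-1, a))), Pow(Add(a, -170), -1)) = Mul(Add(a, 0), Pow(Add(-170, a), -1)) = Mul(a, Pow(Add(-170, a), -1)))
Add(Function('y')(s), Function('Q')(700, 580)) = Add(Mul(53, Pow(Add(-170, 53), -1)), -88) = Add(Mul(53, Pow(-117, -1)), -88) = Add(Mul(53, Rational(-1, 117)), -88) = Add(Rational(-53, 117), -88) = Rational(-10349, 117)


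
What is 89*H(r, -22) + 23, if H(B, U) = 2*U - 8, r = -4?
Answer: -4605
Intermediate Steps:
H(B, U) = -8 + 2*U
89*H(r, -22) + 23 = 89*(-8 + 2*(-22)) + 23 = 89*(-8 - 44) + 23 = 89*(-52) + 23 = -4628 + 23 = -4605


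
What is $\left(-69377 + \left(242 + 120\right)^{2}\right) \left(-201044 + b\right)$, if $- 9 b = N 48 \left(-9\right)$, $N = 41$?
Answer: $-12276419692$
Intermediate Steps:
$b = 1968$ ($b = - \frac{41 \cdot 48 \left(-9\right)}{9} = - \frac{1968 \left(-9\right)}{9} = \left(- \frac{1}{9}\right) \left(-17712\right) = 1968$)
$\left(-69377 + \left(242 + 120\right)^{2}\right) \left(-201044 + b\right) = \left(-69377 + \left(242 + 120\right)^{2}\right) \left(-201044 + 1968\right) = \left(-69377 + 362^{2}\right) \left(-199076\right) = \left(-69377 + 131044\right) \left(-199076\right) = 61667 \left(-199076\right) = -12276419692$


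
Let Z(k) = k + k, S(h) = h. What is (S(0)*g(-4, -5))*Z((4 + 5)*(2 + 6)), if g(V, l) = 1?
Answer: 0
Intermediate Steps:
Z(k) = 2*k
(S(0)*g(-4, -5))*Z((4 + 5)*(2 + 6)) = (0*1)*(2*((4 + 5)*(2 + 6))) = 0*(2*(9*8)) = 0*(2*72) = 0*144 = 0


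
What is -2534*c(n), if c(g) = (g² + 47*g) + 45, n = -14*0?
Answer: -114030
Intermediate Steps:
n = 0
c(g) = 45 + g² + 47*g
-2534*c(n) = -2534*(45 + 0² + 47*0) = -2534*(45 + 0 + 0) = -2534*45 = -114030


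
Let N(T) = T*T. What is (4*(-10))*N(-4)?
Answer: -640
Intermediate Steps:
N(T) = T²
(4*(-10))*N(-4) = (4*(-10))*(-4)² = -40*16 = -640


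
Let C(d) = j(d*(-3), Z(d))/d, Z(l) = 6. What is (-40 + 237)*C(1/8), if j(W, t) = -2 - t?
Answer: -12608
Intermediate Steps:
C(d) = -8/d (C(d) = (-2 - 1*6)/d = (-2 - 6)/d = -8/d)
(-40 + 237)*C(1/8) = (-40 + 237)*(-8/(1/8)) = 197*(-8/(1*(⅛))) = 197*(-8/⅛) = 197*(-8*8) = 197*(-64) = -12608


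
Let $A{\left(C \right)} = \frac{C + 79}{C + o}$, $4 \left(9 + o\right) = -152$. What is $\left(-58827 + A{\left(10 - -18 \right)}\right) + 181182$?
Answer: $\frac{2324638}{19} \approx 1.2235 \cdot 10^{5}$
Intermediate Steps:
$o = -47$ ($o = -9 + \frac{1}{4} \left(-152\right) = -9 - 38 = -47$)
$A{\left(C \right)} = \frac{79 + C}{-47 + C}$ ($A{\left(C \right)} = \frac{C + 79}{C - 47} = \frac{79 + C}{-47 + C}$)
$\left(-58827 + A{\left(10 - -18 \right)}\right) + 181182 = \left(-58827 + \frac{79 + \left(10 - -18\right)}{-47 + \left(10 - -18\right)}\right) + 181182 = \left(-58827 + \frac{79 + \left(10 + 18\right)}{-47 + \left(10 + 18\right)}\right) + 181182 = \left(-58827 + \frac{79 + 28}{-47 + 28}\right) + 181182 = \left(-58827 + \frac{1}{-19} \cdot 107\right) + 181182 = \left(-58827 - \frac{107}{19}\right) + 181182 = - \frac{1117820}{19} + 181182 = \frac{2324638}{19}$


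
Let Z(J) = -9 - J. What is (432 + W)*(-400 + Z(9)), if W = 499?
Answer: -389158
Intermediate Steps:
(432 + W)*(-400 + Z(9)) = (432 + 499)*(-400 + (-9 - 1*9)) = 931*(-400 + (-9 - 9)) = 931*(-400 - 18) = 931*(-418) = -389158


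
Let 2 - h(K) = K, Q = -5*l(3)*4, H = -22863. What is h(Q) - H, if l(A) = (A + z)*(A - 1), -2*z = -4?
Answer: 23065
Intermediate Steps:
z = 2 (z = -½*(-4) = 2)
l(A) = (-1 + A)*(2 + A) (l(A) = (A + 2)*(A - 1) = (2 + A)*(-1 + A) = (-1 + A)*(2 + A))
Q = -200 (Q = -5*(-2 + 3 + 3²)*4 = -5*(-2 + 3 + 9)*4 = -5*10*4 = -50*4 = -200)
h(K) = 2 - K
h(Q) - H = (2 - 1*(-200)) - 1*(-22863) = (2 + 200) + 22863 = 202 + 22863 = 23065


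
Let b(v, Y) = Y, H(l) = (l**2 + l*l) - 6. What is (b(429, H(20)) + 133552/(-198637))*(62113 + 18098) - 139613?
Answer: 12612256044205/198637 ≈ 6.3494e+7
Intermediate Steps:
H(l) = -6 + 2*l**2 (H(l) = (l**2 + l**2) - 6 = 2*l**2 - 6 = -6 + 2*l**2)
(b(429, H(20)) + 133552/(-198637))*(62113 + 18098) - 139613 = ((-6 + 2*20**2) + 133552/(-198637))*(62113 + 18098) - 139613 = ((-6 + 2*400) + 133552*(-1/198637))*80211 - 139613 = ((-6 + 800) - 133552/198637)*80211 - 139613 = (794 - 133552/198637)*80211 - 139613 = (157584226/198637)*80211 - 139613 = 12639988351686/198637 - 139613 = 12612256044205/198637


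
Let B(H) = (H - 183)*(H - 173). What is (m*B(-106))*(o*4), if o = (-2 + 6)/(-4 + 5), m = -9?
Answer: -11610864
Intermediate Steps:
o = 4 (o = 4/1 = 4*1 = 4)
B(H) = (-183 + H)*(-173 + H)
(m*B(-106))*(o*4) = (-9*(31659 + (-106)² - 356*(-106)))*(4*4) = -9*(31659 + 11236 + 37736)*16 = -9*80631*16 = -725679*16 = -11610864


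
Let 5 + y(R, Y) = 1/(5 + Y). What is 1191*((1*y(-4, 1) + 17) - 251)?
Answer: -568901/2 ≈ -2.8445e+5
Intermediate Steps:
y(R, Y) = -5 + 1/(5 + Y)
1191*((1*y(-4, 1) + 17) - 251) = 1191*((1*((-24 - 5*1)/(5 + 1)) + 17) - 251) = 1191*((1*((-24 - 5)/6) + 17) - 251) = 1191*((1*((⅙)*(-29)) + 17) - 251) = 1191*((1*(-29/6) + 17) - 251) = 1191*((-29/6 + 17) - 251) = 1191*(73/6 - 251) = 1191*(-1433/6) = -568901/2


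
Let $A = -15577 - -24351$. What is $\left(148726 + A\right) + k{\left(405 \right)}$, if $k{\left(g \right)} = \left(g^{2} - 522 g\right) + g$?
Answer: $110520$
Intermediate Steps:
$A = 8774$ ($A = -15577 + 24351 = 8774$)
$k{\left(g \right)} = g^{2} - 521 g$
$\left(148726 + A\right) + k{\left(405 \right)} = \left(148726 + 8774\right) + 405 \left(-521 + 405\right) = 157500 + 405 \left(-116\right) = 157500 - 46980 = 110520$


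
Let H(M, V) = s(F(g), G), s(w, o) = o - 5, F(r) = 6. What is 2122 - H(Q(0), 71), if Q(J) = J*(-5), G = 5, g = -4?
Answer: 2122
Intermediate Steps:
s(w, o) = -5 + o
Q(J) = -5*J
H(M, V) = 0 (H(M, V) = -5 + 5 = 0)
2122 - H(Q(0), 71) = 2122 - 1*0 = 2122 + 0 = 2122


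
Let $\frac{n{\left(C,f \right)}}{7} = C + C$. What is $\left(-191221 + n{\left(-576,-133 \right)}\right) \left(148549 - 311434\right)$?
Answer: $32460537225$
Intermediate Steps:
$n{\left(C,f \right)} = 14 C$ ($n{\left(C,f \right)} = 7 \left(C + C\right) = 7 \cdot 2 C = 14 C$)
$\left(-191221 + n{\left(-576,-133 \right)}\right) \left(148549 - 311434\right) = \left(-191221 + 14 \left(-576\right)\right) \left(148549 - 311434\right) = \left(-191221 - 8064\right) \left(-162885\right) = \left(-199285\right) \left(-162885\right) = 32460537225$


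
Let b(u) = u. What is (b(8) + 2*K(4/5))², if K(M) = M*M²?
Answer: 1272384/15625 ≈ 81.433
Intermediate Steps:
K(M) = M³
(b(8) + 2*K(4/5))² = (8 + 2*(4/5)³)² = (8 + 2*(4*(⅕))³)² = (8 + 2*(⅘)³)² = (8 + 2*(64/125))² = (8 + 128/125)² = (1128/125)² = 1272384/15625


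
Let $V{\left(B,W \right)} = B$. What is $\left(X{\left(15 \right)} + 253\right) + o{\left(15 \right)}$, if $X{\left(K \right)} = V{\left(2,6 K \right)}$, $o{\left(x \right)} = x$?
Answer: $270$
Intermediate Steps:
$X{\left(K \right)} = 2$
$\left(X{\left(15 \right)} + 253\right) + o{\left(15 \right)} = \left(2 + 253\right) + 15 = 255 + 15 = 270$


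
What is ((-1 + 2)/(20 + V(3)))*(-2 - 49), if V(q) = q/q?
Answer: -17/7 ≈ -2.4286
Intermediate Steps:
V(q) = 1
((-1 + 2)/(20 + V(3)))*(-2 - 49) = ((-1 + 2)/(20 + 1))*(-2 - 49) = (1/21)*(-51) = -17/7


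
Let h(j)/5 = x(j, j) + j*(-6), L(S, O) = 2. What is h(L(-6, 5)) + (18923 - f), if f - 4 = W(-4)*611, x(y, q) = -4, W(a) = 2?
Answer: 17617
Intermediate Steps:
f = 1226 (f = 4 + 2*611 = 4 + 1222 = 1226)
h(j) = -20 - 30*j (h(j) = 5*(-4 + j*(-6)) = 5*(-4 - 6*j) = -20 - 30*j)
h(L(-6, 5)) + (18923 - f) = (-20 - 30*2) + (18923 - 1*1226) = (-20 - 60) + (18923 - 1226) = -80 + 17697 = 17617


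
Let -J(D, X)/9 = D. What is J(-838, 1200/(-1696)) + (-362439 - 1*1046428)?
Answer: -1401325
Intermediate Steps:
J(D, X) = -9*D
J(-838, 1200/(-1696)) + (-362439 - 1*1046428) = -9*(-838) + (-362439 - 1*1046428) = 7542 + (-362439 - 1046428) = 7542 - 1408867 = -1401325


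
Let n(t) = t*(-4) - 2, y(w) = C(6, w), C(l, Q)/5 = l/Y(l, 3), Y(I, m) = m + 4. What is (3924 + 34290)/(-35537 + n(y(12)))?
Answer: -267498/248893 ≈ -1.0748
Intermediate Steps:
Y(I, m) = 4 + m
C(l, Q) = 5*l/7 (C(l, Q) = 5*(l/(4 + 3)) = 5*(l/7) = 5*l/7)
y(w) = 30/7 (y(w) = (5/7)*6 = 30/7)
n(t) = -2 - 4*t (n(t) = -4*t - 2 = -2 - 4*t)
(3924 + 34290)/(-35537 + n(y(12))) = (3924 + 34290)/(-35537 + (-2 - 4*30/7)) = 38214/(-35537 + (-2 - 120/7)) = 38214/(-35537 - 134/7) = 38214/(-248893/7) = 38214*(-7/248893) = -267498/248893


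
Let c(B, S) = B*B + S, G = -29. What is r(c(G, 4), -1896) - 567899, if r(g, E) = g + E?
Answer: -568950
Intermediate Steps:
c(B, S) = S + B**2 (c(B, S) = B**2 + S = S + B**2)
r(g, E) = E + g
r(c(G, 4), -1896) - 567899 = (-1896 + (4 + (-29)**2)) - 567899 = (-1896 + (4 + 841)) - 567899 = (-1896 + 845) - 567899 = -1051 - 567899 = -568950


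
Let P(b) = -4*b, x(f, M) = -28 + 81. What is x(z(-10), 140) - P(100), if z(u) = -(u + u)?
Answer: 453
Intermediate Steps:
z(u) = -2*u
x(f, M) = 53
x(z(-10), 140) - P(100) = 53 - (-4)*100 = 53 - 1*(-400) = 53 + 400 = 453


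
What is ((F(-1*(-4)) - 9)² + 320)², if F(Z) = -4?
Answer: 239121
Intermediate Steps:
((F(-1*(-4)) - 9)² + 320)² = ((-4 - 9)² + 320)² = ((-13)² + 320)² = (169 + 320)² = 489² = 239121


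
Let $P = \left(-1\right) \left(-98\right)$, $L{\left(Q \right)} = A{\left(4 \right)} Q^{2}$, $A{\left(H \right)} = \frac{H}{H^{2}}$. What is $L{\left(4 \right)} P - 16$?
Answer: $376$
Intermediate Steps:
$A{\left(H \right)} = \frac{1}{H}$ ($A{\left(H \right)} = \frac{H}{H^{2}} = \frac{1}{H}$)
$L{\left(Q \right)} = \frac{Q^{2}}{4}$
$P = 98$
$L{\left(4 \right)} P - 16 = \frac{4^{2}}{4} \cdot 98 - 16 = \frac{1}{4} \cdot 16 \cdot 98 - 16 = 4 \cdot 98 - 16 = 392 - 16 = 376$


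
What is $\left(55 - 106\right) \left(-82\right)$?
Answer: $4182$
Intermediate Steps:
$\left(55 - 106\right) \left(-82\right) = \left(-51\right) \left(-82\right) = 4182$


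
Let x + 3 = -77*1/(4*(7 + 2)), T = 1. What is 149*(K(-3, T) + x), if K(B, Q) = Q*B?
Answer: -43657/36 ≈ -1212.7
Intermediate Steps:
x = -185/36 (x = -3 - 77*1/(4*(7 + 2)) = -3 - 77/(9*4) = -3 - 77/36 = -185/36 ≈ -5.1389)
K(B, Q) = B*Q
149*(K(-3, T) + x) = 149*(-3*1 - 185/36) = 149*(-3 - 185/36) = 149*(-293/36) = -43657/36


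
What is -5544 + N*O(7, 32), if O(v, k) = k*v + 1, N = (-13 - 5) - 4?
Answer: -10494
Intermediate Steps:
N = -22 (N = -18 - 4 = -22)
O(v, k) = 1 + k*v
-5544 + N*O(7, 32) = -5544 - 22*(1 + 32*7) = -5544 - 22*(1 + 224) = -5544 - 22*225 = -5544 - 4950 = -10494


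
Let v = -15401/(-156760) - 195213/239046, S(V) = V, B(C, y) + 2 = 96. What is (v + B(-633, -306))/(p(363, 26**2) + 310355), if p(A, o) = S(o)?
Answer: 582587991301/1942536384489960 ≈ 0.00029991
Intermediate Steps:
B(C, y) = 94 (B(C, y) = -2 + 96 = 94)
p(A, o) = o
v = -4486673739/6245475160 (v = -15401*(-1/156760) - 195213*1/239046 = 15401/156760 - 65071/79682 = -4486673739/6245475160 ≈ -0.71839)
(v + B(-633, -306))/(p(363, 26**2) + 310355) = (-4486673739/6245475160 + 94)/(26**2 + 310355) = 582587991301/(6245475160*(676 + 310355)) = (582587991301/6245475160)/311031 = (582587991301/6245475160)*(1/311031) = 582587991301/1942536384489960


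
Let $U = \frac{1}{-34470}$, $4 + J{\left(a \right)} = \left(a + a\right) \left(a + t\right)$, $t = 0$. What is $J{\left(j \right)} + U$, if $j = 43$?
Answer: $\frac{127332179}{34470} \approx 3694.0$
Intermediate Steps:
$J{\left(a \right)} = -4 + 2 a^{2}$ ($J{\left(a \right)} = -4 + \left(a + a\right) \left(a + 0\right) = -4 + 2 a a = -4 + 2 a^{2}$)
$U = - \frac{1}{34470} \approx -2.9011 \cdot 10^{-5}$
$J{\left(j \right)} + U = \left(-4 + 2 \cdot 43^{2}\right) - \frac{1}{34470} = \left(-4 + 2 \cdot 1849\right) - \frac{1}{34470} = \left(-4 + 3698\right) - \frac{1}{34470} = 3694 - \frac{1}{34470} = \frac{127332179}{34470}$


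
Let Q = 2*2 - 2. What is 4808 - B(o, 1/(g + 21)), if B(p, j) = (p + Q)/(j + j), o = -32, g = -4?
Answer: 5063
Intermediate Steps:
Q = 2 (Q = 4 - 2 = 2)
B(p, j) = (2 + p)/(2*j) (B(p, j) = (p + 2)/(j + j) = (2 + p)/((2*j)) = (2 + p)*(1/(2*j)) = (2 + p)/(2*j))
4808 - B(o, 1/(g + 21)) = 4808 - (2 - 32)/(2*(1/(-4 + 21))) = 4808 - (-30)/(2*(1/17)) = 4808 - (-30)/(2*1/17) = 4808 - 17*(-30)/2 = 4808 - 1*(-255) = 4808 + 255 = 5063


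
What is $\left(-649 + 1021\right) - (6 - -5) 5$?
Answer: $-20460$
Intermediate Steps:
$\left(-649 + 1021\right) - (6 - -5) 5 = 372 - (6 + 5) 5 = 372 \left(-1\right) 11 \cdot 5 = 372 \left(\left(-11\right) 5\right) = 372 \left(-55\right) = -20460$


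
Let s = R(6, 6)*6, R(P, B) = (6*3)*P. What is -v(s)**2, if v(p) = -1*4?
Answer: -16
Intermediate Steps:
R(P, B) = 18*P
s = 648 (s = (18*6)*6 = 108*6 = 648)
v(p) = -4
-v(s)**2 = -1*(-4)**2 = -1*16 = -16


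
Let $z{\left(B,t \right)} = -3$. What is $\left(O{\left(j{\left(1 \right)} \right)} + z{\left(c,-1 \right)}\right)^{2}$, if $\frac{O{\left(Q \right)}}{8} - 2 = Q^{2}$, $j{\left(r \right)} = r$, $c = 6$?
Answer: $441$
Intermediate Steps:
$O{\left(Q \right)} = 16 + 8 Q^{2}$
$\left(O{\left(j{\left(1 \right)} \right)} + z{\left(c,-1 \right)}\right)^{2} = \left(\left(16 + 8 \cdot 1^{2}\right) - 3\right)^{2} = \left(\left(16 + 8 \cdot 1\right) - 3\right)^{2} = \left(\left(16 + 8\right) - 3\right)^{2} = \left(24 - 3\right)^{2} = 21^{2} = 441$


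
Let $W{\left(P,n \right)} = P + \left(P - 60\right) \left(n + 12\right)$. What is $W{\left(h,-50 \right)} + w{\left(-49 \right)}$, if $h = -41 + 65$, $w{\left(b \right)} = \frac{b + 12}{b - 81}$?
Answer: $\frac{180997}{130} \approx 1392.3$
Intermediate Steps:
$w{\left(b \right)} = \frac{12 + b}{-81 + b}$
$h = 24$
$W{\left(P,n \right)} = P + \left(-60 + P\right) \left(12 + n\right)$
$W{\left(h,-50 \right)} + w{\left(-49 \right)} = \left(-720 - -3000 + 13 \cdot 24 + 24 \left(-50\right)\right) + \frac{12 - 49}{-81 - 49} = \left(-720 + 3000 + 312 - 1200\right) + \frac{1}{-130} \left(-37\right) = 1392 - - \frac{37}{130} = 1392 + \frac{37}{130} = \frac{180997}{130}$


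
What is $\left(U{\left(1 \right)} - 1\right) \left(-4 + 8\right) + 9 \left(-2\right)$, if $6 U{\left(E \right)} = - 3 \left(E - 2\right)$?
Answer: $-20$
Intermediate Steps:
$U{\left(E \right)} = 1 - \frac{E}{2}$ ($U{\left(E \right)} = \frac{\left(-3\right) \left(E - 2\right)}{6} = \frac{\left(-3\right) \left(-2 + E\right)}{6} = \frac{6 - 3 E}{6} = 1 - \frac{E}{2}$)
$\left(U{\left(1 \right)} - 1\right) \left(-4 + 8\right) + 9 \left(-2\right) = \left(\left(1 - \frac{1}{2}\right) - 1\right) \left(-4 + 8\right) + 9 \left(-2\right) = \left(\left(1 - \frac{1}{2}\right) - 1\right) 4 - 18 = \left(\frac{1}{2} - 1\right) 4 - 18 = \left(- \frac{1}{2}\right) 4 - 18 = -2 - 18 = -20$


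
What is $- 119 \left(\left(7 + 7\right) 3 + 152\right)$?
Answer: $-23086$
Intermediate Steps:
$- 119 \left(\left(7 + 7\right) 3 + 152\right) = - 119 \left(14 \cdot 3 + 152\right) = - 119 \left(42 + 152\right) = \left(-119\right) 194 = -23086$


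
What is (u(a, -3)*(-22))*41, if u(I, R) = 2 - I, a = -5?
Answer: -6314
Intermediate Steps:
(u(a, -3)*(-22))*41 = ((2 - 1*(-5))*(-22))*41 = ((2 + 5)*(-22))*41 = (7*(-22))*41 = -154*41 = -6314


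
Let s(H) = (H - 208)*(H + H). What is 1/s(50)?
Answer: -1/15800 ≈ -6.3291e-5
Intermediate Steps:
s(H) = 2*H*(-208 + H) (s(H) = (-208 + H)*(2*H) = 2*H*(-208 + H))
1/s(50) = 1/(2*50*(-208 + 50)) = 1/(2*50*(-158)) = 1/(-15800) = -1/15800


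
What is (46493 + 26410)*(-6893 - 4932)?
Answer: -862077975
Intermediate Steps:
(46493 + 26410)*(-6893 - 4932) = 72903*(-11825) = -862077975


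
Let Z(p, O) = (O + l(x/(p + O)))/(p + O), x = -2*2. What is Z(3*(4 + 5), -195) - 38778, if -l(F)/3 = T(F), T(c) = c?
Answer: -91203125/2352 ≈ -38777.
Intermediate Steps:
x = -4
l(F) = -3*F
Z(p, O) = (O + 12/(O + p))/(O + p) (Z(p, O) = (O - (-12)/(p + O))/(p + O) = (O - (-12)/(O + p))/(O + p) = (O + 12/(O + p))/(O + p))
Z(3*(4 + 5), -195) - 38778 = (12 - 195*(-195 + 3*(4 + 5)))/(-195 + 3*(4 + 5))² - 38778 = (12 - 195*(-195 + 3*9))/(-195 + 3*9)² - 38778 = (12 - 195*(-195 + 27))/(-195 + 27)² - 38778 = (12 - 195*(-168))/(-168)² - 38778 = (12 + 32760)/28224 - 38778 = (1/28224)*32772 - 38778 = 2731/2352 - 38778 = -91203125/2352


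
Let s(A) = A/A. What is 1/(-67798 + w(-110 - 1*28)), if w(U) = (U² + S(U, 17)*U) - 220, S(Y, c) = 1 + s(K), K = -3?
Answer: -1/49250 ≈ -2.0305e-5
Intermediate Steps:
s(A) = 1
S(Y, c) = 2 (S(Y, c) = 1 + 1 = 2)
w(U) = -220 + U² + 2*U (w(U) = (U² + 2*U) - 220 = -220 + U² + 2*U)
1/(-67798 + w(-110 - 1*28)) = 1/(-67798 + (-220 + (-110 - 1*28)² + 2*(-110 - 1*28))) = 1/(-67798 + (-220 + (-110 - 28)² + 2*(-110 - 28))) = 1/(-67798 + (-220 + (-138)² + 2*(-138))) = 1/(-67798 + (-220 + 19044 - 276)) = 1/(-67798 + 18548) = 1/(-49250) = -1/49250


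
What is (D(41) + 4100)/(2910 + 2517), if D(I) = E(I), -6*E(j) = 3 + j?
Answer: 12278/16281 ≈ 0.75413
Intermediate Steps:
E(j) = -1/2 - j/6 (E(j) = -(3 + j)/6 = -1/2 - j/6)
D(I) = -1/2 - I/6
(D(41) + 4100)/(2910 + 2517) = ((-1/2 - 1/6*41) + 4100)/(2910 + 2517) = ((-1/2 - 41/6) + 4100)/5427 = (-22/3 + 4100)*(1/5427) = (12278/3)*(1/5427) = 12278/16281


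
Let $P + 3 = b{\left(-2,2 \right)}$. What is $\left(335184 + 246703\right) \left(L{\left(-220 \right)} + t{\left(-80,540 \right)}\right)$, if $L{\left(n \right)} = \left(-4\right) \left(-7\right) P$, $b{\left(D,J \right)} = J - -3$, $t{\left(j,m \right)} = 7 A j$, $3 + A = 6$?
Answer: $-944984488$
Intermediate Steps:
$A = 3$ ($A = -3 + 6 = 3$)
$t{\left(j,m \right)} = 21 j$ ($t{\left(j,m \right)} = 7 \cdot 3 j = 21 j$)
$b{\left(D,J \right)} = 3 + J$ ($b{\left(D,J \right)} = J + 3 = 3 + J$)
$P = 2$ ($P = -3 + \left(3 + 2\right) = -3 + 5 = 2$)
$L{\left(n \right)} = 56$ ($L{\left(n \right)} = \left(-4\right) \left(-7\right) 2 = 28 \cdot 2 = 56$)
$\left(335184 + 246703\right) \left(L{\left(-220 \right)} + t{\left(-80,540 \right)}\right) = \left(335184 + 246703\right) \left(56 + 21 \left(-80\right)\right) = 581887 \left(56 - 1680\right) = 581887 \left(-1624\right) = -944984488$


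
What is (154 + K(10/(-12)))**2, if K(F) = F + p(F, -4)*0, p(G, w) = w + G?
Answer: 844561/36 ≈ 23460.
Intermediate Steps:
p(G, w) = G + w
K(F) = F (K(F) = F + (F - 4)*0 = F + (-4 + F)*0 = F + 0 = F)
(154 + K(10/(-12)))**2 = (154 + 10/(-12))**2 = (154 + 10*(-1/12))**2 = (154 - 5/6)**2 = (919/6)**2 = 844561/36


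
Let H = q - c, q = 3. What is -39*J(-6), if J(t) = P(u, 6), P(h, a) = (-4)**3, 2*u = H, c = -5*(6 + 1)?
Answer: 2496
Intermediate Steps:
c = -35 (c = -5*7 = -35)
H = 38 (H = 3 - 1*(-35) = 3 + 35 = 38)
u = 19 (u = (1/2)*38 = 19)
P(h, a) = -64
J(t) = -64
-39*J(-6) = -39*(-64) = 2496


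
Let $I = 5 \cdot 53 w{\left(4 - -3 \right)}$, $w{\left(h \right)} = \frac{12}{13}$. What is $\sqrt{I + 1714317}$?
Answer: $\frac{3 \sqrt{32195657}}{13} \approx 1309.4$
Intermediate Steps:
$w{\left(h \right)} = \frac{12}{13}$ ($w{\left(h \right)} = 12 \cdot \frac{1}{13} = \frac{12}{13}$)
$I = \frac{3180}{13}$ ($I = 5 \cdot 53 \cdot \frac{12}{13} = 265 \cdot \frac{12}{13} = \frac{3180}{13} \approx 244.62$)
$\sqrt{I + 1714317} = \sqrt{\frac{3180}{13} + 1714317} = \sqrt{\frac{22289301}{13}} = \frac{3 \sqrt{32195657}}{13}$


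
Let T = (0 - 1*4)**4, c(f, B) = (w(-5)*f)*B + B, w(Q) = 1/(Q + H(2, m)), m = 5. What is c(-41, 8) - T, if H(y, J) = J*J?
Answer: -1322/5 ≈ -264.40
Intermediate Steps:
H(y, J) = J**2
w(Q) = 1/(25 + Q) (w(Q) = 1/(Q + 5**2) = 1/(Q + 25) = 1/(25 + Q))
c(f, B) = B + B*f/20 (c(f, B) = (f/(25 - 5))*B + B = (f/20)*B + B = B*f/20 + B = B + B*f/20)
T = 256 (T = (0 - 4)**4 = (-4)**4 = 256)
c(-41, 8) - T = (1/20)*8*(20 - 41) - 1*256 = (1/20)*8*(-21) - 256 = -42/5 - 256 = -1322/5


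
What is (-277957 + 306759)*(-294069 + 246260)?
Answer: -1376994818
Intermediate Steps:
(-277957 + 306759)*(-294069 + 246260) = 28802*(-47809) = -1376994818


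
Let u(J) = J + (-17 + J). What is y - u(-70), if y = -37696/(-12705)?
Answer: 2032381/12705 ≈ 159.97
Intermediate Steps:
y = 37696/12705 (y = -37696*(-1/12705) = 37696/12705 ≈ 2.9670)
u(J) = -17 + 2*J
y - u(-70) = 37696/12705 - (-17 + 2*(-70)) = 37696/12705 - (-17 - 140) = 37696/12705 - 1*(-157) = 37696/12705 + 157 = 2032381/12705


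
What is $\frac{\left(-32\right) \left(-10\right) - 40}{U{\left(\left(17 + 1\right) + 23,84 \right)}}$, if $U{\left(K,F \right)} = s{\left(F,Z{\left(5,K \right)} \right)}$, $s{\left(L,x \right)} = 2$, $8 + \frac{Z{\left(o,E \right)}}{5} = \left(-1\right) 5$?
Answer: $140$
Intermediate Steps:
$Z{\left(o,E \right)} = -65$ ($Z{\left(o,E \right)} = -40 + 5 \left(\left(-1\right) 5\right) = -40 + 5 \left(-5\right) = -40 - 25 = -65$)
$U{\left(K,F \right)} = 2$
$\frac{\left(-32\right) \left(-10\right) - 40}{U{\left(\left(17 + 1\right) + 23,84 \right)}} = \frac{\left(-32\right) \left(-10\right) - 40}{2} = \left(320 - 40\right) \frac{1}{2} = 280 \cdot \frac{1}{2} = 140$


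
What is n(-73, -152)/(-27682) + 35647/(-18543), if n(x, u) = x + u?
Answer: -982608079/513307326 ≈ -1.9143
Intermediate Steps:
n(x, u) = u + x
n(-73, -152)/(-27682) + 35647/(-18543) = (-152 - 73)/(-27682) + 35647/(-18543) = -225*(-1/27682) + 35647*(-1/18543) = 225/27682 - 35647/18543 = -982608079/513307326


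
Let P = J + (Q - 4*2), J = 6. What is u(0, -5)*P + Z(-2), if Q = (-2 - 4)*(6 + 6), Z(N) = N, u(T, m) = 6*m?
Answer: 2218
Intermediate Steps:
Q = -72 (Q = -6*12 = -72)
P = -74 (P = 6 + (-72 - 4*2) = 6 + (-72 - 8) = 6 - 80 = -74)
u(0, -5)*P + Z(-2) = (6*(-5))*(-74) - 2 = -30*(-74) - 2 = 2220 - 2 = 2218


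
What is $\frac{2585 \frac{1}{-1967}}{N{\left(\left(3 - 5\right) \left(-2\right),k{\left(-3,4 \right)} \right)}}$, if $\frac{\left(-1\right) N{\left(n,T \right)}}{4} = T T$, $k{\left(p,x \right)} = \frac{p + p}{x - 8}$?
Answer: $\frac{2585}{17703} \approx 0.14602$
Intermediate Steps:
$k{\left(p,x \right)} = \frac{2 p}{-8 + x}$
$N{\left(n,T \right)} = - 4 T^{2}$ ($N{\left(n,T \right)} = - 4 T T = - 4 T^{2}$)
$\frac{2585 \frac{1}{-1967}}{N{\left(\left(3 - 5\right) \left(-2\right),k{\left(-3,4 \right)} \right)}} = \frac{2585 \frac{1}{-1967}}{\left(-4\right) \left(2 \left(-3\right) \frac{1}{-8 + 4}\right)^{2}} = \frac{2585 \left(- \frac{1}{1967}\right)}{\left(-4\right) \left(2 \left(-3\right) \frac{1}{-4}\right)^{2}} = - \frac{2585}{1967 \left(- 4 \left(2 \left(-3\right) \left(- \frac{1}{4}\right)\right)^{2}\right)} = - \frac{2585}{1967 \left(- 4 \left(\frac{3}{2}\right)^{2}\right)} = - \frac{2585}{1967 \left(\left(-4\right) \frac{9}{4}\right)} = - \frac{2585}{1967 \left(-9\right)} = \left(- \frac{2585}{1967}\right) \left(- \frac{1}{9}\right) = \frac{2585}{17703}$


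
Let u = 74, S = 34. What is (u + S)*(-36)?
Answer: -3888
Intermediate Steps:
(u + S)*(-36) = (74 + 34)*(-36) = 108*(-36) = -3888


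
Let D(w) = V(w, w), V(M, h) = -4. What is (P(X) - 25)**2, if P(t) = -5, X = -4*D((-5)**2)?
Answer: 900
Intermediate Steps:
D(w) = -4
X = 16 (X = -4*(-4) = 16)
(P(X) - 25)**2 = (-5 - 25)**2 = (-30)**2 = 900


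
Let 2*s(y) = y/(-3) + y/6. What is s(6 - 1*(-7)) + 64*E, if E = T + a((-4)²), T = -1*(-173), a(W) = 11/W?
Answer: 133379/12 ≈ 11115.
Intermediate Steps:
s(y) = -y/12 (s(y) = (y/(-3) + y/6)/2 = (y*(-⅓) + y*(⅙))/2 = (-y/3 + y/6)/2 = (-y/6)/2 = -y/12)
T = 173
E = 2779/16 (E = 173 + 11/((-4)²) = 173 + 11/16 = 2779/16 ≈ 173.69)
s(6 - 1*(-7)) + 64*E = -(6 - 1*(-7))/12 + 64*(2779/16) = -(6 + 7)/12 + 11116 = -1/12*13 + 11116 = -13/12 + 11116 = 133379/12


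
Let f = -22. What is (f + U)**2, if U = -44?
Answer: 4356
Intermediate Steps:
(f + U)**2 = (-22 - 44)**2 = (-66)**2 = 4356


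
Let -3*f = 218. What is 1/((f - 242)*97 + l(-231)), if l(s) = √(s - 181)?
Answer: -68676/2096175583 - 9*I*√103/4192351166 ≈ -3.2763e-5 - 2.1787e-8*I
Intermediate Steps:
f = -218/3 (f = -⅓*218 = -218/3 ≈ -72.667)
l(s) = √(-181 + s)
1/((f - 242)*97 + l(-231)) = 1/((-218/3 - 242)*97 + √(-181 - 231)) = 1/(-944/3*97 + √(-412)) = 1/(-91568/3 + 2*I*√103)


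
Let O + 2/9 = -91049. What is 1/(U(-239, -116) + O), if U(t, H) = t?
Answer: -9/821594 ≈ -1.0954e-5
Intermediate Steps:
O = -819443/9 (O = -2/9 - 91049 = -819443/9 ≈ -91049.)
1/(U(-239, -116) + O) = 1/(-239 - 819443/9) = 1/(-821594/9) = -9/821594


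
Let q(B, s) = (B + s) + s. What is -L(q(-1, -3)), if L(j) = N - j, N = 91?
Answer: -98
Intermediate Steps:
q(B, s) = B + 2*s
L(j) = 91 - j
-L(q(-1, -3)) = -(91 - (-1 + 2*(-3))) = -(91 - (-1 - 6)) = -(91 - 1*(-7)) = -(91 + 7) = -1*98 = -98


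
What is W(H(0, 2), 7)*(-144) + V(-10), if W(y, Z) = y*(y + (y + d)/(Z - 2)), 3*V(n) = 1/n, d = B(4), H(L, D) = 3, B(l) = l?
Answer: -11405/6 ≈ -1900.8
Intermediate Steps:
d = 4
V(n) = 1/(3*n)
W(y, Z) = y*(y + (4 + y)/(-2 + Z)) (W(y, Z) = y*(y + (y + 4)/(Z - 2)) = y*(y + (4 + y)/(-2 + Z)))
W(H(0, 2), 7)*(-144) + V(-10) = (3*(4 - 1*3 + 7*3)/(-2 + 7))*(-144) + (1/3)/(-10) = (3*(4 - 3 + 21)/5)*(-144) + (1/3)*(-1/10) = (3*(1/5)*22)*(-144) - 1/30 = (66/5)*(-144) - 1/30 = -9504/5 - 1/30 = -11405/6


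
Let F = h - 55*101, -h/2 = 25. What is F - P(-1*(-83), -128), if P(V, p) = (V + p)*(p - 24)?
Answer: -12445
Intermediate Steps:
h = -50 (h = -2*25 = -50)
P(V, p) = (-24 + p)*(V + p) (P(V, p) = (V + p)*(-24 + p) = (-24 + p)*(V + p))
F = -5605 (F = -50 - 55*101 = -50 - 5555 = -5605)
F - P(-1*(-83), -128) = -5605 - ((-128)² - (-24)*(-83) - 24*(-128) - 1*(-83)*(-128)) = -5605 - (16384 - 24*83 + 3072 + 83*(-128)) = -5605 - (16384 - 1992 + 3072 - 10624) = -5605 - 1*6840 = -5605 - 6840 = -12445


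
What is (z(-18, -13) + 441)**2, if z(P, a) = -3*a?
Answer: 230400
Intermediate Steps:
(z(-18, -13) + 441)**2 = (-3*(-13) + 441)**2 = (39 + 441)**2 = 480**2 = 230400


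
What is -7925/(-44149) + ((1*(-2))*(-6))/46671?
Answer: 123465821/686825993 ≈ 0.17976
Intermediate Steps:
-7925/(-44149) + ((1*(-2))*(-6))/46671 = -7925*(-1/44149) - 2*(-6)*(1/46671) = 7925/44149 + 12*(1/46671) = 7925/44149 + 4/15557 = 123465821/686825993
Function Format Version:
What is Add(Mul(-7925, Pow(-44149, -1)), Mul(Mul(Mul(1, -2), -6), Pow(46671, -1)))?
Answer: Rational(123465821, 686825993) ≈ 0.17976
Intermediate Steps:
Add(Mul(-7925, Pow(-44149, -1)), Mul(Mul(Mul(1, -2), -6), Pow(46671, -1))) = Add(Mul(-7925, Rational(-1, 44149)), Mul(Mul(-2, -6), Rational(1, 46671))) = Add(Rational(7925, 44149), Mul(12, Rational(1, 46671))) = Add(Rational(7925, 44149), Rational(4, 15557)) = Rational(123465821, 686825993)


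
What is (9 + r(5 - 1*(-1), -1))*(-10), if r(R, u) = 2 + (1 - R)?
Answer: -60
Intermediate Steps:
r(R, u) = 3 - R
(9 + r(5 - 1*(-1), -1))*(-10) = (9 + (3 - (5 - 1*(-1))))*(-10) = (9 + (3 - (5 + 1)))*(-10) = (9 + (3 - 1*6))*(-10) = (9 + (3 - 6))*(-10) = (9 - 3)*(-10) = 6*(-10) = -60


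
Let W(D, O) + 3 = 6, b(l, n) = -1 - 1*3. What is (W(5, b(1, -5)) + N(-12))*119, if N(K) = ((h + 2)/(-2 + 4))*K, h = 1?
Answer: -1785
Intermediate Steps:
b(l, n) = -4 (b(l, n) = -1 - 3 = -4)
W(D, O) = 3 (W(D, O) = -3 + 6 = 3)
N(K) = 3*K/2 (N(K) = ((1 + 2)/(-2 + 4))*K = (3/2)*K = (3*(½))*K = 3*K/2)
(W(5, b(1, -5)) + N(-12))*119 = (3 + (3/2)*(-12))*119 = (3 - 18)*119 = -15*119 = -1785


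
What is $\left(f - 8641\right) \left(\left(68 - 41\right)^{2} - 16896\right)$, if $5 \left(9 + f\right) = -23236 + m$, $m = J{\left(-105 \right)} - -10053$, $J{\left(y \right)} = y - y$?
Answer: $\frac{912352311}{5} \approx 1.8247 \cdot 10^{8}$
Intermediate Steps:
$J{\left(y \right)} = 0$
$m = 10053$ ($m = 0 - -10053 = 0 + 10053 = 10053$)
$f = - \frac{13228}{5}$ ($f = -9 + \frac{-23236 + 10053}{5} = -9 + \frac{1}{5} \left(-13183\right) = -9 - \frac{13183}{5} = - \frac{13228}{5} \approx -2645.6$)
$\left(f - 8641\right) \left(\left(68 - 41\right)^{2} - 16896\right) = \left(- \frac{13228}{5} - 8641\right) \left(\left(68 - 41\right)^{2} - 16896\right) = - \frac{56433 \left(27^{2} - 16896\right)}{5} = - \frac{56433 \left(729 - 16896\right)}{5} = \left(- \frac{56433}{5}\right) \left(-16167\right) = \frac{912352311}{5}$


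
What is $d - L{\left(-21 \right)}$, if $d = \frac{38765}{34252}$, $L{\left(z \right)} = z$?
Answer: $\frac{758057}{34252} \approx 22.132$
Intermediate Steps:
$d = \frac{38765}{34252}$ ($d = 38765 \cdot \frac{1}{34252} = \frac{38765}{34252} \approx 1.1318$)
$d - L{\left(-21 \right)} = \frac{38765}{34252} - -21 = \frac{38765}{34252} + 21 = \frac{758057}{34252}$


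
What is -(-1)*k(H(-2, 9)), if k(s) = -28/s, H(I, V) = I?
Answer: 14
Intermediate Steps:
-(-1)*k(H(-2, 9)) = -(-1)*(-28/(-2)) = -(-1)*(-28*(-1/2)) = -(-1)*14 = -1*(-14) = 14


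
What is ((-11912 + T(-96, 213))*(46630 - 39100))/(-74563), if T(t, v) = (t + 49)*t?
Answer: 55722000/74563 ≈ 747.31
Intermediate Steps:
T(t, v) = t*(49 + t) (T(t, v) = (49 + t)*t = t*(49 + t))
((-11912 + T(-96, 213))*(46630 - 39100))/(-74563) = ((-11912 - 96*(49 - 96))*(46630 - 39100))/(-74563) = ((-11912 - 96*(-47))*7530)*(-1/74563) = ((-11912 + 4512)*7530)*(-1/74563) = -7400*7530*(-1/74563) = -55722000*(-1/74563) = 55722000/74563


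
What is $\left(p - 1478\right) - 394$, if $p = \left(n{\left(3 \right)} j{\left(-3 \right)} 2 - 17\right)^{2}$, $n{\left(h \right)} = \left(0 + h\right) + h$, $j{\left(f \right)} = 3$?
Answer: $-1511$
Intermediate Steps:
$n{\left(h \right)} = 2 h$ ($n{\left(h \right)} = h + h = 2 h$)
$p = 361$ ($p = \left(2 \cdot 3 \cdot 3 \cdot 2 - 17\right)^{2} = \left(6 \cdot 3 \cdot 2 - 17\right)^{2} = \left(18 \cdot 2 - 17\right)^{2} = \left(36 - 17\right)^{2} = 19^{2} = 361$)
$\left(p - 1478\right) - 394 = \left(361 - 1478\right) - 394 = -1117 - 394 = -1511$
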